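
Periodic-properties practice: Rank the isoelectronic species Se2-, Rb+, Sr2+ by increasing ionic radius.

All of these have 36 electrons, so size is governed by nuclear charge alone: the more protons, the stronger the pull on the same electron cloud, and the smaller the ion.
Nuclear charges: Sr2+ (Z=38), Rb+ (Z=37), Se2- (Z=34).
Smallest to largest: Sr2+ < Rb+ < Se2-.

Sr2+ < Rb+ < Se2-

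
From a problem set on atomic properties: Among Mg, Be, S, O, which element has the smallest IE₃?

S

The third ionization energy removes an electron from the +2 ion. For each element: Mg²⁺ is the bare [Ne] core; Be²⁺ is the bare [He] core; S²⁺ still has 4 valence electrons; O²⁺ still has 4 valence electrons.
Pulling an electron out of a noble-gas core costs far more than removing a remaining valence electron, so Mg and Be sit at the high end of IE_3.
Valence configurations: S²⁺ [Ne]3s²3p², O²⁺ [He]2s²2p².
Approximate IE_3 values (kJ/mol): Mg 7733, Be 14849, S 3357, O 5300.
Putting it together, IE_3: S < O < Mg < Be.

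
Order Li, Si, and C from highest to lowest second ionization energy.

After 1 electron has been removed, what remains? Li⁺ is the bare [He] core; Si⁺ still has 3 valence electrons; C⁺ still has 3 valence electrons.
Pulling an electron out of a noble-gas core costs far more than removing a remaining valence electron, so Li sits at the high end of IE_2.
Valence configurations: Si⁺ [Ne]3s²3p¹, C⁺ [He]2s²2p¹.
Tabulated IE_2 (kJ/mol): Li 7298, Si 1577, C 2353.
Putting it together, IE_2: Si < C < Li.

Li, C, Si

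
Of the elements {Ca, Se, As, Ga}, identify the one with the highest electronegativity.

Se

Ca is in period 4, group 2; Ga is in period 4, group 13; As is in period 4, group 15; Se is in period 4, group 16.
Electronegativity increases across a period and decreases down a group, tracking effective nuclear charge and atomic size.
All lie in period 4, so electronegativity increases left to right.
The highest electronegativity among these belongs to Se.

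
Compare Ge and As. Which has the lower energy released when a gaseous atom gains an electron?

Atoms with high Z_eff and room in the valence shell (especially the halogens) have the most exothermic electron affinities.
All lie in period 4; the across-period trend (electron affinity increases left to right) applies, with the exception below.
Note the exception: Ge has a higher electron affinity than As, contrary to the simple trend — adding an electron to As's half-filled 4p³ is unfavourable, so Ge (4p²) has the more exothermic EA.
Tabulated electron affinity (kJ/mol): Ge 119, As 78.
So As has the lower energy released when a gaseous atom gains an electron (As < Ge).

As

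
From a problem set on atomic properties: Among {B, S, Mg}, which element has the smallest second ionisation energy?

Consider each +1 ion: B⁺ still has 2 valence electrons; S⁺ still has 5 valence electrons; Mg⁺ still has 1 valence electron.
All are still removing valence electrons, so compare the +1 ions as you would atoms: IE_2 generally rises across a period (higher Z_eff) and falls down a group (larger shell), subject to the usual subshell exceptions.
Valence configurations: B⁺ [He]2s², S⁺ [Ne]3s²3p³, Mg⁺ [Ne]3s¹.
Tabulated IE_2 (kJ/mol): B 2427, S 2252, Mg 1451.
Putting it together, IE_2: Mg < S < B.

Mg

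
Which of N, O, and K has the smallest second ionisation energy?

Consider each +1 ion: N⁺ still has 4 valence electrons; O⁺ still has 5 valence electrons; K⁺ is the bare [Ar] core.
Usually core removal costs more than valence removal, but here the competition is close: a tightly held n=2 valence electron can cost more to remove than an n=3 core electron, so the actual values have to decide it.
Valence configurations: N⁺ [He]2s²2p², O⁺ [He]2s²2p³.
Tabulated IE_2 (kJ/mol): N 2856, O 3388, K 3052.
Hence IE_2: N < K < O.

N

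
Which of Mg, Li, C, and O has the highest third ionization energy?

Li

Consider each +2 ion: Mg²⁺ is the bare [Ne] core; Li²⁺ is already 1 electron into the core; C²⁺ still has 2 valence electrons; O²⁺ still has 4 valence electrons.
Breaking into a closed-shell core is much more expensive than removing a leftover valence electron — Mg and Li have the largest IE_3 here.
Valence configurations: C²⁺ [He]2s², O²⁺ [He]2s²2p².
Tabulated IE_3 (kJ/mol): Mg 7733, Li 11815, C 4620, O 5300.
So the third ionization energies run C < O < Mg < Li.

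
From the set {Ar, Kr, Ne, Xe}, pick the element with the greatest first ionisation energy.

Ne is in period 2, group 18; Ar is in period 3, group 18; Kr is in period 4, group 18; Xe is in period 5, group 18.
IE₁ increases left→right with effective nuclear charge and decreases top→bottom as the valence shell moves farther out.
All are in group 18, so first ionization energy increases up the group.
The greatest first ionisation energy among these belongs to Ne.

Ne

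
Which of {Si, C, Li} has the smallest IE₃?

IE_3 is the cost of taking one more electron from the +2 cation: Si²⁺ still has 2 valence electrons; C²⁺ still has 2 valence electrons; Li²⁺ is already 1 electron into the core.
Pulling an electron out of a noble-gas core costs far more than removing a remaining valence electron, so Li sits at the high end of IE_3.
Valence configurations: Si²⁺ [Ne]3s², C²⁺ [He]2s².
Approximate IE_3 values (kJ/mol): Si 3232, C 4620, Li 11815.
So the third ionization energies run Si < C < Li.

Si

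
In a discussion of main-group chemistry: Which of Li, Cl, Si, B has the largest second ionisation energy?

Consider each +1 ion: Li⁺ is the bare [He] core; Cl⁺ still has 6 valence electrons; Si⁺ still has 3 valence electrons; B⁺ still has 2 valence electrons.
Breaking into a closed-shell core is much more expensive than removing a leftover valence electron — Li has the largest IE_2 here.
Valence configurations: Cl⁺ [Ne]3s²3p⁴, Si⁺ [Ne]3s²3p¹, B⁺ [He]2s².
Tabulated IE_2 (kJ/mol): Li 7298, Cl 2298, Si 1577, B 2427.
So the second ionization energies run Si < Cl < B < Li.

Li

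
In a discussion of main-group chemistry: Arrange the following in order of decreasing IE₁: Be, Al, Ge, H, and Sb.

H is in period 1, group 1; Be is in period 2, group 2; Al is in period 3, group 13; Ge is in period 4, group 14; Sb is in period 5, group 15.
Across a period the outer electron is held more tightly (higher IE₁); down a group it sits in a higher shell, more shielded, and comes off more easily.
A diagonal step moves right (one effect) and down (the opposite effect) at once.
Ge > Al: period and group pull opposite ways; the across-period shift dominates (762 vs 578 kJ/mol).
Sb > Ge: the two effects oppose for this pair; the across-period effect wins (831 vs 762 kJ/mol).
Be > Sb: period and group pull opposite ways; the down-group shift dominates (900 vs 831 kJ/mol).
H > Be: the two effects oppose for this pair; the down-group effect wins (1312 vs 900 kJ/mol).
For reference (kJ/mol): H 1312, Be 900, Al 578, Ge 762, Sb 831.
So from highest to lowest: H > Be > Sb > Ge > Al.

H > Be > Sb > Ge > Al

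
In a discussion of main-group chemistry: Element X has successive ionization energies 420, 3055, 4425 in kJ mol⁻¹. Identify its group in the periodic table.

Look for the largest jump between consecutive ionization energies: IE2/IE1 ≈ 7.3, far larger than any earlier ratio.
That jump marks the point where a core electron is being removed. So the atom has 1 valence electron.
A main-group element with 1 valence electron is in group 1.

Group 1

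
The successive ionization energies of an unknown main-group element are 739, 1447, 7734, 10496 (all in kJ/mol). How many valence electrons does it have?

2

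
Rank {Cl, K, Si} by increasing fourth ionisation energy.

IE_4 is the cost of taking one more electron from the +3 cation: Cl³⁺ still has 4 valence electrons; K³⁺ is already 2 electrons into the core; Si³⁺ still has 1 valence electron.
Pulling an electron out of a noble-gas core costs far more than removing a remaining valence electron, so K sits at the high end of IE_4.
Valence configurations: Cl³⁺ [Ne]3s²3p², Si³⁺ [Ne]3s¹.
The numbers (kJ/mol): Cl 5159, K 5877, Si 4356.
So the fourth ionization energies run Si < Cl < K.

Si < Cl < K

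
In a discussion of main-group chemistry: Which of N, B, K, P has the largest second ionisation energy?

The second ionization energy removes an electron from the +1 ion. For each element: N⁺ still has 4 valence electrons; B⁺ still has 2 valence electrons; K⁺ is the bare [Ar] core; P⁺ still has 4 valence electrons.
Core electrons are held far more tightly than valence electrons, so K tops the IE_2 order.
Valence configurations: N⁺ [He]2s²2p², B⁺ [He]2s², P⁺ [Ne]3s²3p².
Tabulated IE_2 (kJ/mol): N 2856, B 2427, K 3052, P 1907.
Putting it together, IE_2: P < B < N < K.

K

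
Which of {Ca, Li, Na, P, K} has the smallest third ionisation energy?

P

Consider each +2 ion: Ca²⁺ is the bare [Ar] core; Li²⁺ is already 1 electron into the core; Na²⁺ is already 1 electron into the core; P²⁺ still has 3 valence electrons; K²⁺ is already 1 electron into the core.
Core electrons are held far more tightly than valence electrons, so K, Ca, Na and Li top the IE_3 order.
Tabulated IE_3 (kJ/mol): Ca 4912, Li 11815, Na 6910, P 2914, K 4420.
Putting it together, IE_3: P < K < Ca < Na < Li.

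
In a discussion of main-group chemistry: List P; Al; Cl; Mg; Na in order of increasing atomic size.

Cl < P < Al < Mg < Na

Na is in period 3, group 1; Mg is in period 3, group 2; Al is in period 3, group 13; P is in period 3, group 15; Cl is in period 3, group 17.
Moving right in a period, electrons are added to the same shell under a stronger nuclear pull, so atoms get smaller; moving down, a new shell is opened and atoms get larger.
All lie in period 3, so atomic radius increases right to left.
So from smallest to largest: Cl < P < Al < Mg < Na.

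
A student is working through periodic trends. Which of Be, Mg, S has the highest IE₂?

S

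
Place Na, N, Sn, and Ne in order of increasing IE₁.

N is in period 2, group 15; Ne is in period 2, group 18; Na is in period 3, group 1; Sn is in period 5, group 14.
Across a period the outer electron is held more tightly (higher IE₁); down a group it sits in a higher shell, more shielded, and comes off more easily.
Neither a single period nor a single group — weigh both effects.
Sn > Na: period and group pull opposite ways; the across-period shift dominates (709 vs 496 kJ/mol).
N > Sn: both effects reinforce here, so N is clearly the higher of the two.
Ne > N: both are in period 2; the period trend gives Ne the larger value.
For reference (kJ/mol): N 1402, Ne 2081, Na 496, Sn 709.
So from lowest to highest: Na < Sn < N < Ne.

Na < Sn < N < Ne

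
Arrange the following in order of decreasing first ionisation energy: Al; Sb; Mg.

Sb > Mg > Al

Mg is in period 3, group 2; Al is in period 3, group 13; Sb is in period 5, group 15.
First ionization energy rises across a period (greater Z_eff holds electrons more tightly) and falls down a group (valence electrons are farther from the nucleus).
Here both period and group differ, so the two effects have to be weighed against each other.
Mg > Al: this pair runs against the simple trend — see the exception note.
Sb > Mg: the two effects oppose for this pair; the across-period effect wins (831 vs 738 kJ/mol).
Note the exception: Mg has a higher first ionization energy than Al, contrary to the simple trend — Al's single 3p electron is easier to remove than one from Mg's filled 3s².
For reference (kJ/mol): Mg 738, Al 578, Sb 831.
So from highest to lowest: Sb > Mg > Al.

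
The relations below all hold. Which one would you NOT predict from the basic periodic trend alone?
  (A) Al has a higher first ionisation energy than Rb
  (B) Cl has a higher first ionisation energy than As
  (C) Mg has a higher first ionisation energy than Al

(C)

The general trend: first ionisation energy increases across a period and decreases down a group.
(A) Al (period 3, group 13) vs Rb (period 5, group 1): the stated order agrees with the simple trend.
(B) Cl (period 3, group 17) vs As (period 4, group 15): the stated order agrees with the simple trend.
(C) Mg (period 3, group 2) vs Al (period 3, group 13): the stated order contradicts the simple trend.
The exception is (C): Al's single 3p electron is easier to remove than one from Mg's filled 3s².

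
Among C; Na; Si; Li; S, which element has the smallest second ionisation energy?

Si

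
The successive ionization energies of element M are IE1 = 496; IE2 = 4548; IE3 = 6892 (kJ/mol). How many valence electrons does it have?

Look for the largest jump between consecutive ionization energies: IE2/IE1 ≈ 9.2, far larger than any earlier ratio.
That jump marks the point where a core electron is being removed. So the atom has 1 valence electron.

1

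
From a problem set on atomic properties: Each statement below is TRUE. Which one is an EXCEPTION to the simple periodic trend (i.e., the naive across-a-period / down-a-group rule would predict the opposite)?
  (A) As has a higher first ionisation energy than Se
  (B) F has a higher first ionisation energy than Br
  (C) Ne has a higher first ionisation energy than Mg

(A)

The general trend: first ionisation energy increases across a period and decreases down a group.
(A) As (period 4, group 15) vs Se (period 4, group 16): the stated order contradicts the simple trend.
(B) F (period 2, group 17) vs Br (period 4, group 17): the stated order agrees with the simple trend.
(C) Ne (period 2, group 18) vs Mg (period 3, group 2): the stated order agrees with the simple trend.
The exception is (A): Se (4p⁴) ionizes more easily than half-filled As (4p³).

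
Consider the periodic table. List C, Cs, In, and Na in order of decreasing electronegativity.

C > In > Na > Cs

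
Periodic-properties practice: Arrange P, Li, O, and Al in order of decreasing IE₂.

Li > O > P > Al

Consider each +1 ion: P⁺ still has 4 valence electrons; Li⁺ is the bare [He] core; O⁺ still has 5 valence electrons; Al⁺ still has 2 valence electrons.
Breaking into a closed-shell core is much more expensive than removing a leftover valence electron — Li has the largest IE_2 here.
Valence configurations: P⁺ [Ne]3s²3p², O⁺ [He]2s²2p³, Al⁺ [Ne]3s².
The numbers (kJ/mol): P 1907, Li 7298, O 3388, Al 1817.
Hence IE_2: Al < P < O < Li.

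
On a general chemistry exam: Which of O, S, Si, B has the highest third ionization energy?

O

After 2 electrons have been removed, what remains? O²⁺ still has 4 valence electrons; S²⁺ still has 4 valence electrons; Si²⁺ still has 2 valence electrons; B²⁺ still has 1 valence electron.
All are still removing valence electrons, so compare the +2 ions as you would atoms: IE_3 generally rises across a period (higher Z_eff) and falls down a group (larger shell), subject to the usual subshell exceptions.
Valence configurations: O²⁺ [He]2s²2p², S²⁺ [Ne]3s²3p², Si²⁺ [Ne]3s², B²⁺ [He]2s¹.
Approximate IE_3 values (kJ/mol): O 5300, S 3357, Si 3232, B 3660.
Overall IE_3 order: Si < S < B < O.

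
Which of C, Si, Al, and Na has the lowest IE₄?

Consider each +3 ion: C³⁺ still has 1 valence electron; Si³⁺ still has 1 valence electron; Al³⁺ is the bare [Ne] core; Na³⁺ is already 2 electrons into the core.
Core electrons are held far more tightly than valence electrons, so Na and Al top the IE_4 order.
Valence configurations: C³⁺ [He]2s¹, Si³⁺ [Ne]3s¹.
Approximate IE_4 values (kJ/mol): C 6223, Si 4356, Al 11577, Na 9543.
Overall IE_4 order: Si < C < Na < Al.

Si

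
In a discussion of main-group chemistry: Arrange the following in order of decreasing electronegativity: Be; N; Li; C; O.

Li is in period 2, group 1; Be is in period 2, group 2; C is in period 2, group 14; N is in period 2, group 15; O is in period 2, group 16.
Electronegativity increases across a period and decreases down a group, tracking effective nuclear charge and atomic size.
All lie in period 2, so electronegativity increases left to right.
So from highest to lowest: O > N > C > Be > Li.

O > N > C > Be > Li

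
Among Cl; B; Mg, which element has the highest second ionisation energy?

B

IE_2 is the cost of taking one more electron from the +1 cation: Cl⁺ still has 6 valence electrons; B⁺ still has 2 valence electrons; Mg⁺ still has 1 valence electron.
All are still removing valence electrons, so compare the +1 ions as you would atoms: IE_2 generally rises across a period (higher Z_eff) and falls down a group (larger shell), subject to the usual subshell exceptions.
Valence configurations: Cl⁺ [Ne]3s²3p⁴, B⁺ [He]2s², Mg⁺ [Ne]3s¹.
Approximate IE_2 values (kJ/mol): Cl 2298, B 2427, Mg 1451.
Putting it together, IE_2: Mg < Cl < B.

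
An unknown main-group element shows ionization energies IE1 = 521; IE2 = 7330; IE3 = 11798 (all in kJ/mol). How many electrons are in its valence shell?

Look for the largest jump between consecutive ionization energies: IE2/IE1 ≈ 14.1, far larger than any earlier ratio.
That jump marks the point where a core electron is being removed. So the atom has 1 valence electron.

1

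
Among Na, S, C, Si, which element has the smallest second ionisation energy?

Si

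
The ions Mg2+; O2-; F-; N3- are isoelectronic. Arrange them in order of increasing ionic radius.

Mg2+ < F- < O2- < N3-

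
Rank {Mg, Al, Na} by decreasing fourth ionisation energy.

Al > Mg > Na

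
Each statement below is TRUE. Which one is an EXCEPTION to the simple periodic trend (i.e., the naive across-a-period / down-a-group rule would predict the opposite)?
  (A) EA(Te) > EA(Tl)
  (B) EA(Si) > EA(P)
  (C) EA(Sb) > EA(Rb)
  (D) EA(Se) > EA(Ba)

(B)

The general trend: electron affinity increases across a period and decreases down a group.
(A) Te (period 5, group 16) vs Tl (period 6, group 13): the stated order agrees with the simple trend.
(B) Si (period 3, group 14) vs P (period 3, group 15): the stated order contradicts the simple trend.
(C) Sb (period 5, group 15) vs Rb (period 5, group 1): the stated order agrees with the simple trend.
(D) Se (period 4, group 16) vs Ba (period 6, group 2): the stated order agrees with the simple trend.
The exception is (B): adding an electron to P's half-filled 3p³ is unfavourable, so Si (3p²) has the more exothermic EA.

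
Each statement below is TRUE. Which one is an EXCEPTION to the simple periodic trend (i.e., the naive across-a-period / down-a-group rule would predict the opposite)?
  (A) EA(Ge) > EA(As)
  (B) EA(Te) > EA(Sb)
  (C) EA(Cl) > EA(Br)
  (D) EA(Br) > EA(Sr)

(A)

The general trend: electron affinity increases across a period and decreases down a group.
(A) Ge (period 4, group 14) vs As (period 4, group 15): the stated order contradicts the simple trend.
(B) Te (period 5, group 16) vs Sb (period 5, group 15): the stated order agrees with the simple trend.
(C) Cl (period 3, group 17) vs Br (period 4, group 17): the stated order agrees with the simple trend.
(D) Br (period 4, group 17) vs Sr (period 5, group 2): the stated order agrees with the simple trend.
The exception is (A): adding an electron to As's half-filled 4p³ is unfavourable, so Ge (4p²) has the more exothermic EA.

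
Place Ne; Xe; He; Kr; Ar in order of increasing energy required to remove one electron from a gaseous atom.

Xe, Kr, Ar, Ne, He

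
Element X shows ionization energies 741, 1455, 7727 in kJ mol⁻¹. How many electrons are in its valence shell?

Look for the largest jump between consecutive ionization energies: IE3/IE2 ≈ 5.3, far larger than any earlier ratio.
That jump marks the point where a core electron is being removed. So the atom has 2 valence electrons.

2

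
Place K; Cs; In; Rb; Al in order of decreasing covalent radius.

Cs, Rb, K, In, Al

Al is in period 3, group 13; K is in period 4, group 1; Rb is in period 5, group 1; In is in period 5, group 13; Cs is in period 6, group 1.
Atomic radius shrinks across a period as nuclear charge pulls the same shell inward, and grows down a group as new shells are added.
These span different periods and groups, so the two trends combine.
In > Al: In sits below Al in group 13, so the down-group effect alone puts In larger.
K > In: period and group pull opposite ways; the across-period shift dominates (196 vs 142 pm).
Rb > K: they share group 1; the group trend gives Rb the larger value.
Cs > Rb: they share group 1; the group trend gives Cs the larger value.
Tabulated atomic radius (pm): Al 126, K 196, Rb 210, In 142, Cs 232.
So from largest to smallest: Cs > Rb > K > In > Al.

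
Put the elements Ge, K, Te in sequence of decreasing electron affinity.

Te, Ge, K

K is in period 4, group 1; Ge is in period 4, group 14; Te is in period 5, group 16.
Atoms with high Z_eff and room in the valence shell (especially the halogens) have the most exothermic electron affinities.
Neither a single period nor a single group — weigh both effects.
Ge > K: Ge lies to the right of K in period 4, so the across-period effect alone puts Ge higher.
Te > Ge: the two effects oppose for this pair; the across-period effect wins (190 vs 119 kJ/mol).
Tabulated electron affinity (kJ/mol): K 48, Ge 119, Te 190.
So from highest to lowest: Te > Ge > K.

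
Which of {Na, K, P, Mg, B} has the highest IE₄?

B

Consider each +3 ion: Na³⁺ is already 2 electrons into the core; K³⁺ is already 2 electrons into the core; P³⁺ still has 2 valence electrons; Mg³⁺ is already 1 electron into the core; B³⁺ is the bare [He] core.
Breaking into a closed-shell core is much more expensive than removing a leftover valence electron — K, Na, Mg and B have the largest IE_4 here.
The numbers (kJ/mol): Na 9543, K 5877, P 4964, Mg 10543, B 25026.
Putting it together, IE_4: P < K < Na < Mg < B.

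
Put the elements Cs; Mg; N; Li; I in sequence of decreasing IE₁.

N > I > Mg > Li > Cs

Li is in period 2, group 1; N is in period 2, group 15; Mg is in period 3, group 2; I is in period 5, group 17; Cs is in period 6, group 1.
Across a period the outer electron is held more tightly (higher IE₁); down a group it sits in a higher shell, more shielded, and comes off more easily.
Neither a single period nor a single group — weigh both effects.
Li > Cs: Li sits above Cs in group 1, so the down-group effect alone puts Li higher.
Mg > Li: the two effects oppose for this pair; the across-period effect wins (738 vs 520 kJ/mol).
I > Mg: period and group pull opposite ways; the across-period shift dominates (1008 vs 738 kJ/mol).
N > I: period and group pull opposite ways; the down-group shift dominates (1402 vs 1008 kJ/mol).
Tabulated first ionization energy (kJ/mol): Li 520, N 1402, Mg 738, I 1008, Cs 376.
So from highest to lowest: N > I > Mg > Li > Cs.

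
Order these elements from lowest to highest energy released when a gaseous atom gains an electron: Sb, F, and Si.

F is in period 2, group 17; Si is in period 3, group 14; Sb is in period 5, group 15.
Electron affinity generally becomes more exothermic across a period toward the halogens and less exothermic down a group.
Neither a single period nor a single group — weigh both effects.
Si > Sb: period and group pull opposite ways; the down-group shift dominates (134 vs 103 kJ/mol).
F > Si: relative to Si, both the across-period and down-group shifts push F's electron affinity up.
For reference (kJ/mol): F 328, Si 134, Sb 103.
So from lowest to highest: Sb < Si < F.

Sb, Si, F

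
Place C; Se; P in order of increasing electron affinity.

P < C < Se

C is in period 2, group 14; P is in period 3, group 15; Se is in period 4, group 16.
Electron affinity generally becomes more exothermic across a period toward the halogens and less exothermic down a group.
These sit on a diagonal, where the across-period and down-group effects partly cancel.
C > P: the two effects oppose for this pair; the down-group effect wins (122 vs 72 kJ/mol).
Se > C: period and group pull opposite ways; the across-period shift dominates (195 vs 122 kJ/mol).
Approximate values (kJ/mol): C 122, P 72, Se 195.
So from lowest to highest: P < C < Se.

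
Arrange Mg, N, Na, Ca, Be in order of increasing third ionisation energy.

N < Ca < Na < Mg < Be

After 2 electrons have been removed, what remains? Mg²⁺ is the bare [Ne] core; N²⁺ still has 3 valence electrons; Na²⁺ is already 1 electron into the core; Ca²⁺ is the bare [Ar] core; Be²⁺ is the bare [He] core.
Pulling an electron out of a noble-gas core costs far more than removing a remaining valence electron, so Ca, Na, Mg and Be sit at the high end of IE_3.
Tabulated IE_3 (kJ/mol): Mg 7733, N 4578, Na 6910, Ca 4912, Be 14849.
Hence IE_3: N < Ca < Na < Mg < Be.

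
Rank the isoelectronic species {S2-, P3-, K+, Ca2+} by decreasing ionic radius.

P3- > S2- > K+ > Ca2+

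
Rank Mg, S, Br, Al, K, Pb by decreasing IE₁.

Mg is in period 3, group 2; Al is in period 3, group 13; S is in period 3, group 16; K is in period 4, group 1; Br is in period 4, group 17; Pb is in period 6, group 14.
Across a period the outer electron is held more tightly (higher IE₁); down a group it sits in a higher shell, more shielded, and comes off more easily.
These span different periods and groups, so the two trends combine.
Al > K: relative to K, both the across-period and down-group shifts push Al's first ionization energy up.
Pb > Al: the two effects oppose for this pair; the across-period effect wins (716 vs 578 kJ/mol).
Mg > Pb: the two effects oppose for this pair; the down-group effect wins (738 vs 716 kJ/mol).
S > Mg: S lies to the right of Mg in period 3, so the across-period effect alone puts S higher.
Br > S: the two effects oppose for this pair; the across-period effect wins (1140 vs 1000 kJ/mol).
Note the exception: Mg has a higher first ionization energy than Al, contrary to the simple trend — Al's single 3p electron is easier to remove than one from Mg's filled 3s².
Approximate values (kJ/mol): Mg 738, Al 578, S 1000, K 419, Br 1140, Pb 716.
So from highest to lowest: Br > S > Mg > Pb > Al > K.

Br > S > Mg > Pb > Al > K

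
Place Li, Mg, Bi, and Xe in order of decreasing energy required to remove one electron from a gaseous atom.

Xe > Mg > Bi > Li

Li is in period 2, group 1; Mg is in period 3, group 2; Xe is in period 5, group 18; Bi is in period 6, group 15.
Removing the outermost electron gets harder across a period and easier down a group.
Neither a single period nor a single group — weigh both effects.
Bi > Li: the two effects oppose for this pair; the across-period effect wins (703 vs 520 kJ/mol).
Mg > Bi: period and group pull opposite ways; the down-group shift dominates (738 vs 703 kJ/mol).
Xe > Mg: the two effects oppose for this pair; the across-period effect wins (1170 vs 738 kJ/mol).
Tabulated first ionization energy (kJ/mol): Li 520, Mg 738, Xe 1170, Bi 703.
So from highest to lowest: Xe > Mg > Bi > Li.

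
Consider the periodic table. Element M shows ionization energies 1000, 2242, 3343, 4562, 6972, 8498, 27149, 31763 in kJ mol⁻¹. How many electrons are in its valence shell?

Look for the largest jump between consecutive ionization energies: IE7/IE6 ≈ 3.2, far larger than any earlier ratio.
That jump marks the point where a core electron is being removed. So the atom has 6 valence electrons.

6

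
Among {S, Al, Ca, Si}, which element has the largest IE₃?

Ca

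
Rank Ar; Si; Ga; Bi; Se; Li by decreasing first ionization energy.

Li is in period 2, group 1; Si is in period 3, group 14; Ar is in period 3, group 18; Ga is in period 4, group 13; Se is in period 4, group 16; Bi is in period 6, group 15.
First ionization energy rises across a period (greater Z_eff holds electrons more tightly) and falls down a group (valence electrons are farther from the nucleus).
Here both period and group differ, so the two effects have to be weighed against each other.
Ga > Li: the two effects oppose for this pair; the across-period effect wins (579 vs 520 kJ/mol).
Bi > Ga: period and group pull opposite ways; the across-period shift dominates (703 vs 579 kJ/mol).
Si > Bi: period and group pull opposite ways; the down-group shift dominates (786 vs 703 kJ/mol).
Se > Si: the two effects oppose for this pair; the across-period effect wins (941 vs 786 kJ/mol).
Ar > Se: relative to Se, both the across-period and down-group shifts push Ar's first ionization energy up.
Tabulated first ionization energy (kJ/mol): Li 520, Si 786, Ar 1521, Ga 579, Se 941, Bi 703.
So from highest to lowest: Ar > Se > Si > Bi > Ga > Li.

Ar, Se, Si, Bi, Ga, Li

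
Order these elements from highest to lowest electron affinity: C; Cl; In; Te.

Cl > Te > C > In

C is in period 2, group 14; Cl is in period 3, group 17; In is in period 5, group 13; Te is in period 5, group 16.
Adding an electron releases more energy for atoms nearer the top right (short of the noble gases).
Neither a single period nor a single group — weigh both effects.
C > In: relative to In, both the across-period and down-group shifts push C's electron affinity up.
Te > C: the two effects oppose for this pair; the across-period effect wins (190 vs 122 kJ/mol).
Cl > Te: relative to Te, both the across-period and down-group shifts push Cl's electron affinity up.
For reference (kJ/mol): C 122, Cl 349, In 29, Te 190.
So from highest to lowest: Cl > Te > C > In.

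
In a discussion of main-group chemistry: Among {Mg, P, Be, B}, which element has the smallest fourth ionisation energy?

P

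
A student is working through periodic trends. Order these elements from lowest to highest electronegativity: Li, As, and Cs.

Electronegativity increases across a period and decreases down a group, tracking effective nuclear charge and atomic size.
Neither a single period nor a single group — weigh both effects.
Li > Cs: Li sits above Cs in group 1, so the down-group effect alone puts Li higher.
As > Li: the two effects oppose for this pair; the across-period effect wins (2.18 vs 0.98).
Approximate values (Pauling): Li 0.98, As 2.18, Cs 0.79.
So from lowest to highest: Cs < Li < As.

Cs < Li < As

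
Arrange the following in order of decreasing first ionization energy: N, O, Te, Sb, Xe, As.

N > O > Xe > As > Te > Sb

N is in period 2, group 15; O is in period 2, group 16; As is in period 4, group 15; Sb is in period 5, group 15; Te is in period 5, group 16; Xe is in period 5, group 18.
First ionization energy rises across a period (greater Z_eff holds electrons more tightly) and falls down a group (valence electrons are farther from the nucleus).
Neither a single period nor a single group — weigh both effects.
Te > Sb: both are in period 5; the period trend gives Te the larger value.
As > Te: period and group pull opposite ways; the down-group shift dominates (947 vs 869 kJ/mol).
Xe > As: the two effects oppose for this pair; the across-period effect wins (1170 vs 947 kJ/mol).
O > Xe: period and group pull opposite ways; the down-group shift dominates (1314 vs 1170 kJ/mol).
N > O: this pair runs against the simple trend — see the exception note.
Note the exception: N has a higher first ionization energy than O, contrary to the simple trend — pairing an electron in O's 2p⁴ costs repulsion energy, so O ionizes more easily than half-filled N (2p³).
Tabulated first ionization energy (kJ/mol): N 1402, O 1314, As 947, Sb 831, Te 869, Xe 1170.
So from highest to lowest: N > O > Xe > As > Te > Sb.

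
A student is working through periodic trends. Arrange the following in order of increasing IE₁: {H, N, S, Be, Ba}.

Ba, Be, S, H, N

H is in period 1, group 1; Be is in period 2, group 2; N is in period 2, group 15; S is in period 3, group 16; Ba is in period 6, group 2.
First ionization energy rises across a period (greater Z_eff holds electrons more tightly) and falls down a group (valence electrons are farther from the nucleus).
Here both period and group differ, so the two effects have to be weighed against each other.
Be > Ba: Be sits above Ba in group 2, so the down-group effect alone puts Be higher.
S > Be: the two effects oppose for this pair; the across-period effect wins (1000 vs 900 kJ/mol).
H > S: period and group pull opposite ways; the down-group shift dominates (1312 vs 1000 kJ/mol).
N > H: the two effects oppose for this pair; the across-period effect wins (1402 vs 1312 kJ/mol).
Approximate values (kJ/mol): H 1312, Be 900, N 1402, S 1000, Ba 503.
So from lowest to highest: Ba < Be < S < H < N.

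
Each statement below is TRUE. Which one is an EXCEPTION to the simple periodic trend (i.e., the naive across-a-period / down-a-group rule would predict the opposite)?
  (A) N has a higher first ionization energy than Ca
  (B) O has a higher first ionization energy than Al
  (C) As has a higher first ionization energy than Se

The general trend: first ionization energy increases across a period and decreases down a group.
(A) N (period 2, group 15) vs Ca (period 4, group 2): the stated order agrees with the simple trend.
(B) O (period 2, group 16) vs Al (period 3, group 13): the stated order agrees with the simple trend.
(C) As (period 4, group 15) vs Se (period 4, group 16): the stated order contradicts the simple trend.
The exception is (C): Se (4p⁴) ionizes more easily than half-filled As (4p³).

(C)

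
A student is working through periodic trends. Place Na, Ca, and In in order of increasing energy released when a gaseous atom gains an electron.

Ca < In < Na

Na is in period 3, group 1; Ca is in period 4, group 2; In is in period 5, group 13.
Atoms with high Z_eff and room in the valence shell (especially the halogens) have the most exothermic electron affinities.
These sit on a diagonal, where the across-period and down-group effects partly cancel.
In > Ca: the two effects oppose for this pair; the across-period effect wins (29 vs 2 kJ/mol).
Na > In: the two effects oppose for this pair; the down-group effect wins (53 vs 29 kJ/mol).
Approximate values (kJ/mol): Na 53, Ca 2, In 29.
So from lowest to highest: Ca < In < Na.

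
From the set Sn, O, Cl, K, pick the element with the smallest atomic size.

O is in period 2, group 16; Cl is in period 3, group 17; K is in period 4, group 1; Sn is in period 5, group 14.
Across a period the added protons contract the valence shell; down a group each new principal shell makes the atom larger.
These span different periods and groups, so the two trends combine.
Cl > O: period and group pull opposite ways; the down-group shift dominates (99 vs 63 pm).
Sn > Cl: both effects reinforce here, so Sn is clearly the larger of the two.
K > Sn: period and group pull opposite ways; the across-period shift dominates (196 vs 140 pm).
For reference (pm): O 63, Cl 99, K 196, Sn 140.
The smallest atomic size among these belongs to O.

O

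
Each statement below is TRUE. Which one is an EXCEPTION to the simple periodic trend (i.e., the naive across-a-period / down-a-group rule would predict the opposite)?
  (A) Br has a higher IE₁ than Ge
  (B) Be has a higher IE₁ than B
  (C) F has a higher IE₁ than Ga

(B)

The general trend: IE₁ increases across a period and decreases down a group.
(A) Br (period 4, group 17) vs Ge (period 4, group 14): the stated order agrees with the simple trend.
(B) Be (period 2, group 2) vs B (period 2, group 13): the stated order contradicts the simple trend.
(C) F (period 2, group 17) vs Ga (period 4, group 13): the stated order agrees with the simple trend.
The exception is (B): removing B's lone 2p electron is easier than breaking Be's filled 2s².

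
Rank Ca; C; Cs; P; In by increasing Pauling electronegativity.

Cs < Ca < In < P < C

Atoms toward the upper right of the periodic table pull bonding electrons most strongly.
These span different periods and groups, so the two trends combine.
Ca > Cs: relative to Cs, both the across-period and down-group shifts push Ca's electronegativity up.
In > Ca: period and group pull opposite ways; the across-period shift dominates (1.78 vs 1.00).
P > In: relative to In, both the across-period and down-group shifts push P's electronegativity up.
C > P: the two effects oppose for this pair; the down-group effect wins (2.55 vs 2.19).
For reference (Pauling): C 2.55, P 2.19, Ca 1.00, In 1.78, Cs 0.79.
So from lowest to highest: Cs < Ca < In < P < C.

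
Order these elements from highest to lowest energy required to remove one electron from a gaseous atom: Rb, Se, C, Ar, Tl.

Ar > C > Se > Tl > Rb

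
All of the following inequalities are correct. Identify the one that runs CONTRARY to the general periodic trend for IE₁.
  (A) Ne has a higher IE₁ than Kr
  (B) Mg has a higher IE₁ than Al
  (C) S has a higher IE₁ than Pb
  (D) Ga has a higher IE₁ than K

(B)

The general trend: IE₁ increases across a period and decreases down a group.
(A) Ne (period 2, group 18) vs Kr (period 4, group 18): the stated order agrees with the simple trend.
(B) Mg (period 3, group 2) vs Al (period 3, group 13): the stated order contradicts the simple trend.
(C) S (period 3, group 16) vs Pb (period 6, group 14): the stated order agrees with the simple trend.
(D) Ga (period 4, group 13) vs K (period 4, group 1): the stated order agrees with the simple trend.
The exception is (B): Al's single 3p electron is easier to remove than one from Mg's filled 3s².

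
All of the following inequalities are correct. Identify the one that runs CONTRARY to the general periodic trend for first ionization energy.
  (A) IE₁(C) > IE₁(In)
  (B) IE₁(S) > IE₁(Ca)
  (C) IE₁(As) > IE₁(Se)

(C)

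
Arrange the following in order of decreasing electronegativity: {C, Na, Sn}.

C is in period 2, group 14; Na is in period 3, group 1; Sn is in period 5, group 14.
EN rises left→right (higher Z_eff, smaller atoms) and falls top→bottom (larger, more shielded atoms).
Neither a single period nor a single group — weigh both effects.
Sn > Na: the two effects oppose for this pair; the across-period effect wins (1.96 vs 0.93).
C > Sn: they share group 14; the group trend gives C the larger value.
For reference (Pauling): C 2.55, Na 0.93, Sn 1.96.
So from highest to lowest: C > Sn > Na.

C, Sn, Na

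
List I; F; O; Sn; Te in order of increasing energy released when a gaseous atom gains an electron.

Adding an electron releases more energy for atoms nearer the top right (short of the noble gases).
These span different periods and groups, so the two trends combine.
O > Sn: both effects reinforce here, so O is clearly the higher of the two.
Te > O: this pair runs against the simple trend — see the exception note.
I > Te: both are in period 5; the period trend gives I the larger value.
F > I: they share group 17; the group trend gives F the larger value.
Note the exception: Te has a higher electron affinity than O, contrary to the simple trend — O's compact 2p subshell gives strong electron–electron repulsion on the added electron.
Approximate values (kJ/mol): O 141, F 328, Sn 107, Te 190, I 295.
So from lowest to highest: Sn < O < Te < I < F.

Sn, O, Te, I, F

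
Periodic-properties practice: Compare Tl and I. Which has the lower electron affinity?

I is in period 5, group 17; Tl is in period 6, group 13.
Adding an electron releases more energy for atoms nearer the top right (short of the noble gases).
Here both period and group differ, so the two effects have to be weighed against each other.
I > Tl: relative to Tl, both the across-period and down-group shifts push I's electron affinity up.
Tabulated electron affinity (kJ/mol): I 295, Tl 19.
So Tl has the lower electron affinity (Tl < I).

Tl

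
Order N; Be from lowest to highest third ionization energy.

After 2 electrons have been removed, what remains? N²⁺ still has 3 valence electrons; Be²⁺ is the bare [He] core.
Pulling an electron out of a noble-gas core costs far more than removing a remaining valence electron, so Be sits at the high end of IE_3.
Tabulated IE_3 (kJ/mol): N 4578, Be 14849.
Putting it together, IE_3: N < Be.

N < Be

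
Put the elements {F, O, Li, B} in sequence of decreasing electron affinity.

F, O, Li, B

Li is in period 2, group 1; B is in period 2, group 13; O is in period 2, group 16; F is in period 2, group 17.
EA tends to increase across a period and decrease down a group, though the pattern is less regular than for IE or radius.
All lie in period 2; the across-period trend (electron affinity increases left to right) applies, with the exception below.
Note the exception: Li has a higher electron affinity than B, contrary to the simple trend — B's ns²np¹ configuration gives only a small electron affinity — the sparsely filled np subshell binds an added electron weakly.
Tabulated electron affinity (kJ/mol): Li 60, B 27, O 141, F 328.
So from highest to lowest: F > O > Li > B.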